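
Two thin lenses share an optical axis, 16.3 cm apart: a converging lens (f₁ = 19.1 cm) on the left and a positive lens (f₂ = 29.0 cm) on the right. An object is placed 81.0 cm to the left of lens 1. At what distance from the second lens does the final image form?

Lens 1: 1/d_i1 = 1/f₁ − 1/d_o1 = 1/(19.1) − 1/(81.0) = 0.04001, so d_i1 = 24.99 cm.
The intermediate image is 24.99 cm to the right of lens 1, which lies 8.690 cm to the right of lens 2 — a virtual object — so d_o2 = −8.690 cm.
Lens 2: 1/d_i2 = 1/f₂ − 1/d_o2 = 1/(29.0) − 1/(-8.690) = 0.1496, so d_i2 = 6.69 cm.
The final image is real, 6.69 cm to the right of lens 2 (overall magnification ≈ -0.24).

6.69 cm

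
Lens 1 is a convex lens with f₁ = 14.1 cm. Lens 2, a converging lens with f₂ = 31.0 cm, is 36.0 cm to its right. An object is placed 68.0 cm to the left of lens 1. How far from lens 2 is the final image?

44.1 cm

Lens 1: 1/d_i1 = 1/f₁ − 1/d_o1 = 1/(14.1) − 1/(68.0) = 0.05622, so d_i1 = 17.79 cm.
The intermediate image is 17.79 cm to the right of lens 1, which is 36.0 − (17.79) = 18.21 cm to the left of lens 2, so d_o2 = +18.21 cm.
Lens 2: 1/d_i2 = 1/f₂ − 1/d_o2 = 1/(31.0) − 1/(18.21) = -0.02266, so d_i2 = -44.1 cm.
The final image is virtual, 44.1 cm to the left of lens 2 (overall magnification ≈ -0.63).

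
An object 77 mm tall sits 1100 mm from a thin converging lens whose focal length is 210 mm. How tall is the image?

18.2 mm

1/d_i = 1/f − 1/d_o = 1/(210.0) − 1/(1100) = 0.003853, so d_i = 259.6 mm.
m = −d_i/d_o = -0.2360.
|h_i| = |m|·h_o = 0.2360 × 77 = 18.2 mm. The image is real, inverted and reduced, on the far side of the lens.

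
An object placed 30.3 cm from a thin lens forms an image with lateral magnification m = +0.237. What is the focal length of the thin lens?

m = −d_i/d_o ⇒ d_i = −m·d_o = −(+0.237)·(30.3) = -7.181 cm.
1/f = 1/d_o + 1/d_i = 1/(30.3) + 1/(-7.181) = -0.1063, so f = -9.41 cm.
Since f is negative, the thin lens is diverging.

f = -9.41 cm (diverging)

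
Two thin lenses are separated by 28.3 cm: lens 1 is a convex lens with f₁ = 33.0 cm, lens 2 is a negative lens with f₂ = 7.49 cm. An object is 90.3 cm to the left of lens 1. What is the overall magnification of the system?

Lens 1: 1/d_i1 = 1/(33.0) − 1/(90.3) = 0.01923, so d_i1 = 52.01 cm; m₁ = −d_i1/d_o1 = -0.5760.
d_o2 = 28.3 − (52.01) = -23.71 cm (virtual object).
f₂ = −7.49 cm (diverging).
Lens 2: 1/d_i2 = 1/(-7.49) − 1/(-23.71) = -0.09134, so d_i2 = -10.95 cm; m₂ = −d_i2/d_o2 = -0.4618.
m = m₁·m₂ = (-0.5760)(-0.4618) = +0.266.

m = +0.266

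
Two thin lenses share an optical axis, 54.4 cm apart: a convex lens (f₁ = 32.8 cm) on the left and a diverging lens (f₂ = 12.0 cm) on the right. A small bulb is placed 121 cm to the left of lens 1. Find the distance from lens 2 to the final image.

Lens 1: 1/d_i1 = 1/f₁ − 1/d_o1 = 1/(32.8) − 1/(121) = 0.02222, so d_i1 = 45.00 cm.
The intermediate image is 45.00 cm to the right of lens 1, which is 54.4 − (45.00) = 9.400 cm to the left of lens 2, so d_o2 = +9.400 cm.
Lens 2 is diverging, so f₂ = −12.0 cm.
Lens 2: 1/d_i2 = 1/f₂ − 1/d_o2 = 1/(-12.0) − 1/(9.400) = -0.1897, so d_i2 = -5.27 cm.
The final image is virtual, 5.27 cm to the left of lens 2 (overall magnification ≈ -0.21).

5.27 cm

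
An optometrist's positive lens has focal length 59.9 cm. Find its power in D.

f = 59.9 cm = 0.599 m.
P = 1/f = 1/(0.599 m) = +1.67 D.

P = +1.67 D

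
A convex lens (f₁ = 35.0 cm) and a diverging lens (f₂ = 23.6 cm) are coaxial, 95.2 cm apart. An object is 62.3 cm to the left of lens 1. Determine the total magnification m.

m = -0.777

Lens 1: 1/d_i1 = 1/(35.0) − 1/(62.3) = 0.01252, so d_i1 = 79.87 cm; m₁ = −d_i1/d_o1 = -1.282.
d_o2 = 95.2 − (79.87) = 15.33 cm.
f₂ = −23.6 cm (diverging).
Lens 2: 1/d_i2 = 1/(-23.6) − 1/(15.33) = -0.1076, so d_i2 = -9.293 cm; m₂ = −d_i2/d_o2 = +0.6062.
m = m₁·m₂ = (-1.282)(+0.6062) = -0.777.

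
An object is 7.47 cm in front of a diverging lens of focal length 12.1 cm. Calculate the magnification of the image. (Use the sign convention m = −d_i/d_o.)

m = +0.618

For a diverging lens, f = -12.1 cm.
1/d_i = 1/f − 1/d_o = 1/(-12.10) − 1/(7.47) = -0.2165, so d_i = -4.619 cm.
m = −d_i/d_o = −(-4.619)/(7.47) = +0.618.
The image is virtual, upright and reduced, on the same side as the object.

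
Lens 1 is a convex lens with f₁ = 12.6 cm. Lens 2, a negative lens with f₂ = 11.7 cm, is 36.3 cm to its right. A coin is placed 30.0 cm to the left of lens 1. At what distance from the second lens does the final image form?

6.49 cm

Lens 1: 1/d_i1 = 1/f₁ − 1/d_o1 = 1/(12.6) − 1/(30.0) = 0.04603, so d_i1 = 21.72 cm.
The intermediate image is 21.72 cm to the right of lens 1, which is 36.3 − (21.72) = 14.58 cm to the left of lens 2, so d_o2 = +14.58 cm.
Lens 2 is diverging, so f₂ = −11.7 cm.
Lens 2: 1/d_i2 = 1/f₂ − 1/d_o2 = 1/(-11.7) − 1/(14.58) = -0.1541, so d_i2 = -6.49 cm.
The final image is virtual, 6.49 cm to the left of lens 2 (overall magnification ≈ -0.32).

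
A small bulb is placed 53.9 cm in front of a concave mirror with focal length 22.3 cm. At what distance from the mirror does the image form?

38.0 cm

Mirror equation: 1/s_i = 1/f − 1/s_o = 1/(22.30) − 1/(53.9) = 0.04484 − 0.01855 = 0.02629, so s_i = 38.0 cm.
The image is real, inverted and reduced, in front of the mirror.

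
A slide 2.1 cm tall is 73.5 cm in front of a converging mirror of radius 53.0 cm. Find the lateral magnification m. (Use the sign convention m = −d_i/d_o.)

f = R/2 = 53.0/2 = 26.50 cm.
1/d_i = 1/f − 1/d_o = 1/(26.50) − 1/(73.5) = 0.02413, so d_i = 41.44 cm.
m = −d_i/d_o = −(41.44)/(73.5) = -0.564.
The image is real, inverted and reduced, in front of the mirror.

m = -0.564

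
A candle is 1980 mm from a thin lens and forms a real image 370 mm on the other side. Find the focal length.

Real image ⇒ d_i = +370 mm.
1/f = 1/d_o + 1/d_i = 1/(1980) + 1/(370) = 0.003208, so f = 312 mm.
Since f is positive, the thin lens is converging.

f = 312 mm (converging)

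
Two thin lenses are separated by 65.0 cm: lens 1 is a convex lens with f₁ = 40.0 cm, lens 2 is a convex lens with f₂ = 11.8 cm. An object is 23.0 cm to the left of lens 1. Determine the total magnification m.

m = -0.259

Lens 1: 1/d_i1 = 1/(40.0) − 1/(23.0) = -0.01848, so d_i1 = -54.12 cm; m₁ = −d_i1/d_o1 = +2.353.
d_o2 = 65.0 − (-54.12) = 119.1 cm.
Lens 2: 1/d_i2 = 1/(11.8) − 1/(119.1) = 0.07635, so d_i2 = 13.10 cm; m₂ = −d_i2/d_o2 = -0.1100.
m = m₁·m₂ = (+2.353)(-0.1100) = -0.259.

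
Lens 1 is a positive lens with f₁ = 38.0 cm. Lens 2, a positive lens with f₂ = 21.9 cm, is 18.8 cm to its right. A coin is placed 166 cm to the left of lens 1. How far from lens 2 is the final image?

12.7 cm

Lens 1: 1/d_i1 = 1/f₁ − 1/d_o1 = 1/(38.0) − 1/(166) = 0.02029, so d_i1 = 49.28 cm.
The intermediate image is 49.28 cm to the right of lens 1, which lies 30.48 cm to the right of lens 2 — a virtual object — so d_o2 = −30.48 cm.
Lens 2: 1/d_i2 = 1/f₂ − 1/d_o2 = 1/(21.9) − 1/(-30.48) = 0.07847, so d_i2 = 12.7 cm.
The final image is real, 12.7 cm to the right of lens 2 (overall magnification ≈ -0.12).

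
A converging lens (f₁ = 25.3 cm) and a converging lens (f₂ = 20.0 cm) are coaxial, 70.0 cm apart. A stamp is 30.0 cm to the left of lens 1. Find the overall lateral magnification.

m = -0.966

Lens 1: 1/d_i1 = 1/(25.3) − 1/(30.0) = 0.006192, so d_i1 = 161.5 cm; m₁ = −d_i1/d_o1 = -5.383.
d_o2 = 70.0 − (161.5) = -91.50 cm (virtual object).
Lens 2: 1/d_i2 = 1/(20.0) − 1/(-91.50) = 0.06093, so d_i2 = 16.41 cm; m₂ = −d_i2/d_o2 = +0.1794.
m = m₁·m₂ = (-5.383)(+0.1794) = -0.966.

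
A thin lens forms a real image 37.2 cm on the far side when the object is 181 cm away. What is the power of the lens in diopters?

d_i = +37.2 cm.
1/f = 1/d_o + 1/d_i = 1/(181) + 1/(37.2) = 0.03241 cm⁻¹.
f = 30.86 cm = 0.3086 m, so P = 1/f = +3.24 D.

P = +3.24 D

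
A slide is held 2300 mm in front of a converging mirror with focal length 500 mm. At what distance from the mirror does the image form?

639 mm

Mirror equation: 1/q = 1/f − 1/p = 1/(500.0) − 1/(2300) = 0.002000 − 0.0004348 = 0.001565, so q = 639 mm.
The image is real, inverted and reduced, in front of the mirror.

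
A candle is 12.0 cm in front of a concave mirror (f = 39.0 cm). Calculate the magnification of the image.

1/d_i = 1/f − 1/d_o = 1/(39.00) − 1/(12.0) = -0.05769, so d_i = -17.33 cm.
m = −d_i/d_o = −(-17.33)/(12.0) = +1.44.
The image is virtual, upright and enlarged, behind the mirror.

m = +1.44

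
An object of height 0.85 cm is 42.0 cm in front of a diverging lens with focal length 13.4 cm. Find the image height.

For a diverging lens, f = -13.4 cm.
1/d_i = 1/f − 1/d_o = 1/(-13.40) − 1/(42.0) = -0.09844, so d_i = -10.16 cm.
m = −d_i/d_o = +0.2419.
|h_i| = |m|·h_o = 0.2419 × 0.85 = 0.206 cm. The image is virtual, upright and reduced, on the same side as the object.

0.206 cm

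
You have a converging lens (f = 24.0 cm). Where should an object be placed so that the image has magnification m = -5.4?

28.4 cm

m = −d_i/d_o ⇒ d_i = −m·d_o.
1/f = 1/d_o + 1/d_i = 1/d_o − 1/(m·d_o) = (1 − 1/m)/d_o, so d_o = f(1 − 1/m) = (24.00)(1 − 1/(-5.4)) = 28.4 cm.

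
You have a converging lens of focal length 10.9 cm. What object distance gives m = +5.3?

m = −d_i/d_o ⇒ d_i = −m·d_o.
1/f = 1/d_o + 1/d_i = 1/d_o − 1/(m·d_o) = (1 − 1/m)/d_o, so d_o = f(1 − 1/m) = (10.90)(1 − 1/(+5.3)) = 8.84 cm.

8.84 cm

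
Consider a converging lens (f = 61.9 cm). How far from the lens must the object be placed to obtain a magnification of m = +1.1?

5.63 cm

m = −d_i/d_o ⇒ d_i = −m·d_o.
1/f = 1/d_o + 1/d_i = 1/d_o − 1/(m·d_o) = (1 − 1/m)/d_o, so d_o = f(1 − 1/m) = (61.90)(1 − 1/(+1.1)) = 5.63 cm.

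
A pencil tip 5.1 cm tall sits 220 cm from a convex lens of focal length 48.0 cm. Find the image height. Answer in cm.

1/d_i = 1/f − 1/d_o = 1/(48.00) − 1/(220) = 0.01629, so d_i = 61.40 cm.
m = −d_i/d_o = -0.2791.
|h_i| = |m|·h_o = 0.2791 × 5.1 = 1.42 cm. The image is real, inverted and reduced, on the far side of the lens.

1.42 cm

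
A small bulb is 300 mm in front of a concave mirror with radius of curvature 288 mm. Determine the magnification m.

f = R/2 = 288/2 = 144.0 mm.
1/d_i = 1/f − 1/d_o = 1/(144.0) − 1/(300) = 0.003611, so d_i = 276.9 mm.
m = −d_i/d_o = −(276.9)/(300) = -0.923.
The image is real, inverted and reduced, in front of the mirror.

m = -0.923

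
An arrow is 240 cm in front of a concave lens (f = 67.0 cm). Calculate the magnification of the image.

For a concave lens, f = -67.0 cm.
1/d_i = 1/f − 1/d_o = 1/(-67.00) − 1/(240) = -0.01909, so d_i = -52.38 cm.
m = −d_i/d_o = −(-52.38)/(240) = +0.218.
The image is virtual, upright and reduced, on the same side as the object.

m = +0.218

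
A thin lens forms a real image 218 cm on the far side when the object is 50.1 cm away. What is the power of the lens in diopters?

d_i = +218 cm.
1/f = 1/d_o + 1/d_i = 1/(50.1) + 1/(218) = 0.02455 cm⁻¹.
f = 40.74 cm = 0.4074 m, so P = 1/f = +2.45 D.

P = +2.45 D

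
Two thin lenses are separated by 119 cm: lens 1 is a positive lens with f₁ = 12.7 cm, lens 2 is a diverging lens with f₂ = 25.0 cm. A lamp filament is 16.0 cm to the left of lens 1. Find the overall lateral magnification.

m = -1.17

Lens 1: 1/d_i1 = 1/(12.7) − 1/(16.0) = 0.01624, so d_i1 = 61.58 cm; m₁ = −d_i1/d_o1 = -3.849.
d_o2 = 119 − (61.58) = 57.42 cm.
f₂ = −25.0 cm (diverging).
Lens 2: 1/d_i2 = 1/(-25.0) − 1/(57.42) = -0.05742, so d_i2 = -17.42 cm; m₂ = −d_i2/d_o2 = +0.3033.
m = m₁·m₂ = (-3.849)(+0.3033) = -1.17.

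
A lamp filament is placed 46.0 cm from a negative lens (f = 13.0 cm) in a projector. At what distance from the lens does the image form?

10.1 cm

For a negative lens, f = -13.0 cm.
Thin-lens equation: 1/d_i = 1/f − 1/d_o = 1/(-13.00) − 1/(46.0) = -0.07692 − 0.02174 = -0.09866, so d_i = -10.1 cm.
The image is virtual, upright and reduced, on the same side as the object.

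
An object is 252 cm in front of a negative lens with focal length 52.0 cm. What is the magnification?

For a negative lens, f = -52.0 cm.
1/d_i = 1/f − 1/d_o = 1/(-52.00) − 1/(252) = -0.02320, so d_i = -43.11 cm.
m = −d_i/d_o = −(-43.11)/(252) = +0.171.
The image is virtual, upright and reduced, on the same side as the object.

m = +0.171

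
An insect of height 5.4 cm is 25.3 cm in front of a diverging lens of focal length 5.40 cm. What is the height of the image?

0.950 cm

For a diverging lens, f = -5.40 cm.
1/d_i = 1/f − 1/d_o = 1/(-5.400) − 1/(25.3) = -0.2247, so d_i = -4.450 cm.
m = −d_i/d_o = +0.1759.
|h_i| = |m|·h_o = 0.1759 × 5.4 = 0.950 cm. The image is virtual, upright and reduced, on the same side as the object.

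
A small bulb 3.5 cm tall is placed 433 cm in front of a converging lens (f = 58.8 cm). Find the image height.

0.550 cm

1/d_i = 1/f − 1/d_o = 1/(58.80) − 1/(433) = 0.01470, so d_i = 68.04 cm.
m = −d_i/d_o = -0.1571.
|h_i| = |m|·h_o = 0.1571 × 3.5 = 0.550 cm. The image is real, inverted and reduced, on the far side of the lens.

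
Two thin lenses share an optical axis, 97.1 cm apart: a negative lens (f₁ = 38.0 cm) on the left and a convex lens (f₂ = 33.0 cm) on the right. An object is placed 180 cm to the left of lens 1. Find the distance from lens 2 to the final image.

Lens 1 is diverging, so f₁ = −38.0 cm.
Lens 1: 1/d_i1 = 1/f₁ − 1/d_o1 = 1/(-38.0) − 1/(180) = -0.03187, so d_i1 = -31.38 cm.
The intermediate image is 31.38 cm to the left of lens 1 (virtual), which is 97.1 − (-31.38) = 128.5 cm to the left of lens 2, so d_o2 = +128.5 cm.
Lens 2: 1/d_i2 = 1/f₂ − 1/d_o2 = 1/(33.0) − 1/(128.5) = 0.02252, so d_i2 = 44.4 cm.
The final image is real, 44.4 cm to the right of lens 2 (overall magnification ≈ -0.060).

44.4 cm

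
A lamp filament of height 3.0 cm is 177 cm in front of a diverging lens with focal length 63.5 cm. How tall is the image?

0.792 cm

For a diverging lens, f = -63.5 cm.
1/d_i = 1/f − 1/d_o = 1/(-63.50) − 1/(177) = -0.02140, so d_i = -46.73 cm.
m = −d_i/d_o = +0.2640.
|h_i| = |m|·h_o = 0.2640 × 3.0 = 0.792 cm. The image is virtual, upright and reduced, on the same side as the object.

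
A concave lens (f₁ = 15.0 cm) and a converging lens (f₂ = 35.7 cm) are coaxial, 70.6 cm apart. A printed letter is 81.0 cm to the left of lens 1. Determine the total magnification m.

f₁ = −15.0 cm (diverging).
Lens 1: 1/d_i1 = 1/(-15.0) − 1/(81.0) = -0.07901, so d_i1 = -12.66 cm; m₁ = −d_i1/d_o1 = +0.1563.
d_o2 = 70.6 − (-12.66) = 83.26 cm.
Lens 2: 1/d_i2 = 1/(35.7) − 1/(83.26) = 0.01600, so d_i2 = 62.50 cm; m₂ = −d_i2/d_o2 = -0.7506.
m = m₁·m₂ = (+0.1563)(-0.7506) = -0.117.

m = -0.117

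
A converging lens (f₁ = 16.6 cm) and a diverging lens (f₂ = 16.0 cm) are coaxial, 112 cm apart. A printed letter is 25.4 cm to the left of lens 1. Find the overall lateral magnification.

Lens 1: 1/d_i1 = 1/(16.6) − 1/(25.4) = 0.02087, so d_i1 = 47.91 cm; m₁ = −d_i1/d_o1 = -1.886.
d_o2 = 112 − (47.91) = 64.09 cm.
f₂ = −16.0 cm (diverging).
Lens 2: 1/d_i2 = 1/(-16.0) − 1/(64.09) = -0.07810, so d_i2 = -12.80 cm; m₂ = −d_i2/d_o2 = +0.1998.
m = m₁·m₂ = (-1.886)(+0.1998) = -0.377.

m = -0.377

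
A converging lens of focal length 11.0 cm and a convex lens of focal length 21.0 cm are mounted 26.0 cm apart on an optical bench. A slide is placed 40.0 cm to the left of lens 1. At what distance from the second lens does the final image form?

22.4 cm

Lens 1: 1/d_i1 = 1/f₁ − 1/d_o1 = 1/(11.0) − 1/(40.0) = 0.06591, so d_i1 = 15.17 cm.
The intermediate image is 15.17 cm to the right of lens 1, which is 26.0 − (15.17) = 10.83 cm to the left of lens 2, so d_o2 = +10.83 cm.
Lens 2: 1/d_i2 = 1/f₂ − 1/d_o2 = 1/(21.0) − 1/(10.83) = -0.04472, so d_i2 = -22.4 cm.
The final image is virtual, 22.4 cm to the left of lens 2 (overall magnification ≈ -0.78).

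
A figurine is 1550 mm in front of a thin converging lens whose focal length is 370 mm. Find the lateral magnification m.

m = -0.314

1/d_i = 1/f − 1/d_o = 1/(370.0) − 1/(1550) = 0.002058, so d_i = 486.0 mm.
m = −d_i/d_o = −(486.0)/(1550) = -0.314.
The image is real, inverted and reduced, on the far side of the lens.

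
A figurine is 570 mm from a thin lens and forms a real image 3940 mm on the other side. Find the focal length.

Real image ⇒ d_i = +3940 mm.
1/f = 1/d_o + 1/d_i = 1/(570) + 1/(3940) = 0.002008, so f = 498 mm.
Since f is positive, the thin lens is converging.

f = 498 mm (converging)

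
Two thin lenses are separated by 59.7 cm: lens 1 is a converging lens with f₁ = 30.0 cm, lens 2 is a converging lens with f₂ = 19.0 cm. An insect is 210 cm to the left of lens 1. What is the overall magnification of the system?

m = +0.556

Lens 1: 1/d_i1 = 1/(30.0) − 1/(210) = 0.02857, so d_i1 = 35.00 cm; m₁ = −d_i1/d_o1 = -0.1667.
d_o2 = 59.7 − (35.00) = 24.70 cm.
Lens 2: 1/d_i2 = 1/(19.0) − 1/(24.70) = 0.01215, so d_i2 = 82.33 cm; m₂ = −d_i2/d_o2 = -3.333.
m = m₁·m₂ = (-0.1667)(-3.333) = +0.556.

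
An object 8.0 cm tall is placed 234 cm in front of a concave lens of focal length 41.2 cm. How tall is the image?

1.20 cm

For a concave lens, f = -41.2 cm.
1/d_i = 1/f − 1/d_o = 1/(-41.20) − 1/(234) = -0.02855, so d_i = -35.03 cm.
m = −d_i/d_o = +0.1497.
|h_i| = |m|·h_o = 0.1497 × 8.0 = 1.20 cm. The image is virtual, upright and reduced, on the same side as the object.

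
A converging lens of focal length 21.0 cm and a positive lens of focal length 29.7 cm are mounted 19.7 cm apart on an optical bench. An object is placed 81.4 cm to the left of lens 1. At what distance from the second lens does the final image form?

Lens 1: 1/d_i1 = 1/f₁ − 1/d_o1 = 1/(21.0) − 1/(81.4) = 0.03533, so d_i1 = 28.30 cm.
The intermediate image is 28.30 cm to the right of lens 1, which lies 8.600 cm to the right of lens 2 — a virtual object — so d_o2 = −8.600 cm.
Lens 2: 1/d_i2 = 1/f₂ − 1/d_o2 = 1/(29.7) − 1/(-8.600) = 0.1499, so d_i2 = 6.67 cm.
The final image is real, 6.67 cm to the right of lens 2 (overall magnification ≈ -0.27).

6.67 cm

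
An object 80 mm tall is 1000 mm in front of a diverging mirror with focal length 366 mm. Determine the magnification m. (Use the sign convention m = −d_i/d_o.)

m = +0.268

For a diverging mirror, f = -366 mm.
1/d_i = 1/f − 1/d_o = 1/(-366.0) − 1/(1000) = -0.003732, so d_i = -267.9 mm.
m = −d_i/d_o = −(-267.9)/(1000) = +0.268.
The image is virtual, upright and reduced, behind the mirror.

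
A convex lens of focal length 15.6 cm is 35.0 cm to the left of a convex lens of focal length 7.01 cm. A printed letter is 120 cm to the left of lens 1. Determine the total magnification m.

Lens 1: 1/d_i1 = 1/(15.6) − 1/(120) = 0.05577, so d_i1 = 17.93 cm; m₁ = −d_i1/d_o1 = -0.1494.
d_o2 = 35.0 − (17.93) = 17.07 cm.
Lens 2: 1/d_i2 = 1/(7.01) − 1/(17.07) = 0.08407, so d_i2 = 11.89 cm; m₂ = −d_i2/d_o2 = -0.6968.
m = m₁·m₂ = (-0.1494)(-0.6968) = +0.104.

m = +0.104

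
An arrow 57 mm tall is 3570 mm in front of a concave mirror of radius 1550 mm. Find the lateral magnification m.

f = R/2 = 1550/2 = 775.0 mm.
1/d_i = 1/f − 1/d_o = 1/(775.0) − 1/(3570) = 0.001010, so d_i = 989.9 mm.
m = −d_i/d_o = −(989.9)/(3570) = -0.277.
The image is real, inverted and reduced, in front of the mirror.

m = -0.277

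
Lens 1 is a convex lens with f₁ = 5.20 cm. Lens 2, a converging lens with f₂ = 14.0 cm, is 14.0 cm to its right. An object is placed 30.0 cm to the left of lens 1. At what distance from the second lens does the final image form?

Lens 1: 1/d_i1 = 1/f₁ − 1/d_o1 = 1/(5.20) − 1/(30.0) = 0.1590, so d_i1 = 6.290 cm.
The intermediate image is 6.290 cm to the right of lens 1, which is 14.0 − (6.290) = 7.710 cm to the left of lens 2, so d_o2 = +7.710 cm.
Lens 2: 1/d_i2 = 1/f₂ − 1/d_o2 = 1/(14.0) − 1/(7.710) = -0.05827, so d_i2 = -17.2 cm.
The final image is virtual, 17.2 cm to the left of lens 2 (overall magnification ≈ -0.47).

17.2 cm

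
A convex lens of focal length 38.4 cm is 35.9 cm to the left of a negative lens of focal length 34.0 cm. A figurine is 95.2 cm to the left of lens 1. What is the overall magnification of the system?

Lens 1: 1/d_i1 = 1/(38.4) − 1/(95.2) = 0.01554, so d_i1 = 64.36 cm; m₁ = −d_i1/d_o1 = -0.6761.
d_o2 = 35.9 − (64.36) = -28.46 cm (virtual object).
f₂ = −34.0 cm (diverging).
Lens 2: 1/d_i2 = 1/(-34.0) − 1/(-28.46) = 0.005725, so d_i2 = 174.7 cm; m₂ = −d_i2/d_o2 = +6.137.
m = m₁·m₂ = (-0.6761)(+6.137) = -4.15.

m = -4.15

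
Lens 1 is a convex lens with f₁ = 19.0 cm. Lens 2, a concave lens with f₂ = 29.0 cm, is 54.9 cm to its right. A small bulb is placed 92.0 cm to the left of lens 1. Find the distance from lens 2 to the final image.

Lens 1: 1/d_i1 = 1/f₁ − 1/d_o1 = 1/(19.0) − 1/(92.0) = 0.04176, so d_i1 = 23.95 cm.
The intermediate image is 23.95 cm to the right of lens 1, which is 54.9 − (23.95) = 30.95 cm to the left of lens 2, so d_o2 = +30.95 cm.
Lens 2 is diverging, so f₂ = −29.0 cm.
Lens 2: 1/d_i2 = 1/f₂ − 1/d_o2 = 1/(-29.0) − 1/(30.95) = -0.06679, so d_i2 = -15.0 cm.
The final image is virtual, 15.0 cm to the left of lens 2 (overall magnification ≈ -0.13).

15.0 cm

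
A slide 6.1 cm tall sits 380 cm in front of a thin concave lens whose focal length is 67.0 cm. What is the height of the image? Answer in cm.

For a concave lens, f = -67.0 cm.
1/d_i = 1/f − 1/d_o = 1/(-67.00) − 1/(380) = -0.01756, so d_i = -56.96 cm.
m = −d_i/d_o = +0.1499.
|h_i| = |m|·h_o = 0.1499 × 6.1 = 0.914 cm. The image is virtual, upright and reduced, on the same side as the object.

0.914 cm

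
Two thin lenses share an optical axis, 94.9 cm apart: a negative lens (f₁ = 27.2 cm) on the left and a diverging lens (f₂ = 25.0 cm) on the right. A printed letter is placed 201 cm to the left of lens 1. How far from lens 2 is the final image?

Lens 1 is diverging, so f₁ = −27.2 cm.
Lens 1: 1/d_i1 = 1/f₁ − 1/d_o1 = 1/(-27.2) − 1/(201) = -0.04174, so d_i1 = -23.96 cm.
The intermediate image is 23.96 cm to the left of lens 1 (virtual), which is 94.9 − (-23.96) = 118.9 cm to the left of lens 2, so d_o2 = +118.9 cm.
Lens 2 is diverging, so f₂ = −25.0 cm.
Lens 2: 1/d_i2 = 1/f₂ − 1/d_o2 = 1/(-25.0) − 1/(118.9) = -0.04841, so d_i2 = -20.7 cm.
The final image is virtual, 20.7 cm to the left of lens 2 (overall magnification ≈ 0.021).

20.7 cm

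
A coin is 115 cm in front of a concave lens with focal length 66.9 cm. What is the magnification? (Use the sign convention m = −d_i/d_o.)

m = +0.368

For a concave lens, f = -66.9 cm.
1/d_i = 1/f − 1/d_o = 1/(-66.90) − 1/(115) = -0.02364, so d_i = -42.30 cm.
m = −d_i/d_o = −(-42.30)/(115) = +0.368.
The image is virtual, upright and reduced, on the same side as the object.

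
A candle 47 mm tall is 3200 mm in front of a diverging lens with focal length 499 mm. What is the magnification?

m = +0.135

For a diverging lens, f = -499 mm.
1/d_i = 1/f − 1/d_o = 1/(-499.0) − 1/(3200) = -0.002317, so d_i = -431.7 mm.
m = −d_i/d_o = −(-431.7)/(3200) = +0.135.
The image is virtual, upright and reduced, on the same side as the object.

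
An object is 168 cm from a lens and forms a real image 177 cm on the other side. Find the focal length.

Real image ⇒ d_i = +177 cm.
1/f = 1/d_o + 1/d_i = 1/(168) + 1/(177) = 0.01160, so f = 86.2 cm.
Since f is positive, the lens is converging.

f = 86.2 cm (converging)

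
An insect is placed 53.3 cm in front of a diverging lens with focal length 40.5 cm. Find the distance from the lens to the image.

For a diverging lens, f = -40.5 cm.
Thin-lens equation: 1/s_i = 1/f − 1/s_o = 1/(-40.50) − 1/(53.3) = -0.02469 − 0.01876 = -0.04345, so s_i = -23.0 cm.
The image is virtual, upright and reduced, on the same side as the object.

23.0 cm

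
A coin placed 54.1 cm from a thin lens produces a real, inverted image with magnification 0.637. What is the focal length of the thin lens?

m = −d_i/d_o ⇒ d_i = −m·d_o = −(-0.637)·(54.1) = 34.46 cm.
1/f = 1/d_o + 1/d_i = 1/(54.1) + 1/(34.46) = 0.04750, so f = 21.1 cm.
Since f is positive, the thin lens is converging.

f = 21.1 cm (converging)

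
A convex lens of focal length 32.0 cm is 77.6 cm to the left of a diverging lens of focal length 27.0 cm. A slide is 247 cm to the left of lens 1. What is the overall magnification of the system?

Lens 1: 1/d_i1 = 1/(32.0) − 1/(247) = 0.02720, so d_i1 = 36.76 cm; m₁ = −d_i1/d_o1 = -0.1488.
d_o2 = 77.6 − (36.76) = 40.84 cm.
f₂ = −27.0 cm (diverging).
Lens 2: 1/d_i2 = 1/(-27.0) − 1/(40.84) = -0.06152, so d_i2 = -16.25 cm; m₂ = −d_i2/d_o2 = +0.3980.
m = m₁·m₂ = (-0.1488)(+0.3980) = -0.0592.

m = -0.0592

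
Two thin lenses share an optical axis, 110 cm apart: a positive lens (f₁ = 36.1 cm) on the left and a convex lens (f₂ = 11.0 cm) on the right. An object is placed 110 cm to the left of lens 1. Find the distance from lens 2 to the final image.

13.7 cm

Lens 1: 1/d_i1 = 1/f₁ − 1/d_o1 = 1/(36.1) − 1/(110) = 0.01861, so d_i1 = 53.73 cm.
The intermediate image is 53.73 cm to the right of lens 1, which is 110 − (53.73) = 56.27 cm to the left of lens 2, so d_o2 = +56.27 cm.
Lens 2: 1/d_i2 = 1/f₂ − 1/d_o2 = 1/(11.0) − 1/(56.27) = 0.07314, so d_i2 = 13.7 cm.
The final image is real, 13.7 cm to the right of lens 2 (overall magnification ≈ 0.12).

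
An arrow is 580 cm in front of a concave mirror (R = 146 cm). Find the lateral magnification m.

m = -0.144

f = R/2 = 146/2 = 73.00 cm.
1/d_i = 1/f − 1/d_o = 1/(73.00) − 1/(580) = 0.01197, so d_i = 83.51 cm.
m = −d_i/d_o = −(83.51)/(580) = -0.144.
The image is real, inverted and reduced, in front of the mirror.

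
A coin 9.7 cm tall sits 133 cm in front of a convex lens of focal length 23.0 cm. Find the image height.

1/d_i = 1/f − 1/d_o = 1/(23.00) − 1/(133) = 0.03596, so d_i = 27.81 cm.
m = −d_i/d_o = -0.2091.
|h_i| = |m|·h_o = 0.2091 × 9.7 = 2.03 cm. The image is real, inverted and reduced, on the far side of the lens.

2.03 cm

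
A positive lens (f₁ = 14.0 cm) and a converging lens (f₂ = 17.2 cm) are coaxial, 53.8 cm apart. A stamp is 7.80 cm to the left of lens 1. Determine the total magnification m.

m = -0.716

Lens 1: 1/d_i1 = 1/(14.0) − 1/(7.80) = -0.05678, so d_i1 = -17.61 cm; m₁ = −d_i1/d_o1 = +2.258.
d_o2 = 53.8 − (-17.61) = 71.41 cm.
Lens 2: 1/d_i2 = 1/(17.2) − 1/(71.41) = 0.04414, so d_i2 = 22.66 cm; m₂ = −d_i2/d_o2 = -0.3173.
m = m₁·m₂ = (+2.258)(-0.3173) = -0.716.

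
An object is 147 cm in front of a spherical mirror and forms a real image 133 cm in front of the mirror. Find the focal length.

Real image ⇒ d_i = +133 cm.
1/f = 1/d_o + 1/d_i = 1/(147) + 1/(133) = 0.01432, so f = 69.8 cm.
Since f is positive, the spherical mirror is concave.

f = 69.8 cm (concave)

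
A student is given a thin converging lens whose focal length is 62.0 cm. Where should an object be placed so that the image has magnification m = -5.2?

73.9 cm

m = −d_i/d_o ⇒ d_i = −m·d_o.
1/f = 1/d_o + 1/d_i = 1/d_o − 1/(m·d_o) = (1 − 1/m)/d_o, so d_o = f(1 − 1/m) = (62.00)(1 − 1/(-5.2)) = 73.9 cm.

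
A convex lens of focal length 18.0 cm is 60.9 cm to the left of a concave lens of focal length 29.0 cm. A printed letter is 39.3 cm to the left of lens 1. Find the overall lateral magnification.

m = -0.432

Lens 1: 1/d_i1 = 1/(18.0) − 1/(39.3) = 0.03011, so d_i1 = 33.21 cm; m₁ = −d_i1/d_o1 = -0.8450.
d_o2 = 60.9 − (33.21) = 27.69 cm.
f₂ = −29.0 cm (diverging).
Lens 2: 1/d_i2 = 1/(-29.0) − 1/(27.69) = -0.07060, so d_i2 = -14.16 cm; m₂ = −d_i2/d_o2 = +0.5116.
m = m₁·m₂ = (-0.8450)(+0.5116) = -0.432.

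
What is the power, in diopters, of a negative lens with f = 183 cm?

For a negative lens, f = −183 cm.
f = -183 cm = -1.83 m.
P = 1/f = 1/(-1.83 m) = -0.546 D.

P = -0.546 D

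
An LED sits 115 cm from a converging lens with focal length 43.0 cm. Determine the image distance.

Thin-lens equation: 1/q = 1/f − 1/p = 1/(43.00) − 1/(115) = 0.02326 − 0.008696 = 0.01456, so q = 68.7 cm.
The image is real, inverted and reduced, on the far side of the lens.

68.7 cm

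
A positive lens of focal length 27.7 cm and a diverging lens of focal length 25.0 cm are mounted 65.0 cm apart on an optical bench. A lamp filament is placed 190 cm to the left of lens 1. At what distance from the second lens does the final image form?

14.1 cm

Lens 1: 1/d_i1 = 1/f₁ − 1/d_o1 = 1/(27.7) − 1/(190) = 0.03084, so d_i1 = 32.43 cm.
The intermediate image is 32.43 cm to the right of lens 1, which is 65.0 − (32.43) = 32.57 cm to the left of lens 2, so d_o2 = +32.57 cm.
Lens 2 is diverging, so f₂ = −25.0 cm.
Lens 2: 1/d_i2 = 1/f₂ − 1/d_o2 = 1/(-25.0) − 1/(32.57) = -0.07070, so d_i2 = -14.1 cm.
The final image is virtual, 14.1 cm to the left of lens 2 (overall magnification ≈ -0.074).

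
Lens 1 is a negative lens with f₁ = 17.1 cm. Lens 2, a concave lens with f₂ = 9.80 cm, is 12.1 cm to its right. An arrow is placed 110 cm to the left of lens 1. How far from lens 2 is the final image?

7.18 cm

Lens 1 is diverging, so f₁ = −17.1 cm.
Lens 1: 1/d_i1 = 1/f₁ − 1/d_o1 = 1/(-17.1) − 1/(110) = -0.06757, so d_i1 = -14.80 cm.
The intermediate image is 14.80 cm to the left of lens 1 (virtual), which is 12.1 − (-14.80) = 26.90 cm to the left of lens 2, so d_o2 = +26.90 cm.
Lens 2 is diverging, so f₂ = −9.80 cm.
Lens 2: 1/d_i2 = 1/f₂ − 1/d_o2 = 1/(-9.80) − 1/(26.90) = -0.1392, so d_i2 = -7.18 cm.
The final image is virtual, 7.18 cm to the left of lens 2 (overall magnification ≈ 0.036).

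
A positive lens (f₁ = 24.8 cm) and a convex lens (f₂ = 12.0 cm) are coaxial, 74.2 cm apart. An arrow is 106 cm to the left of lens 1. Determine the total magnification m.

Lens 1: 1/d_i1 = 1/(24.8) − 1/(106) = 0.03089, so d_i1 = 32.37 cm; m₁ = −d_i1/d_o1 = -0.3054.
d_o2 = 74.2 − (32.37) = 41.83 cm.
Lens 2: 1/d_i2 = 1/(12.0) − 1/(41.83) = 0.05943, so d_i2 = 16.83 cm; m₂ = −d_i2/d_o2 = -0.4023.
m = m₁·m₂ = (-0.3054)(-0.4023) = +0.123.

m = +0.123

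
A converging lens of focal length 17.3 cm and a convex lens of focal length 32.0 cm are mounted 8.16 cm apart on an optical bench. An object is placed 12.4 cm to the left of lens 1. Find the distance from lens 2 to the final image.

83.4 cm

Lens 1: 1/d_i1 = 1/f₁ − 1/d_o1 = 1/(17.3) − 1/(12.4) = -0.02284, so d_i1 = -43.78 cm.
The intermediate image is 43.78 cm to the left of lens 1 (virtual), which is 8.16 − (-43.78) = 51.94 cm to the left of lens 2, so d_o2 = +51.94 cm.
Lens 2: 1/d_i2 = 1/f₂ − 1/d_o2 = 1/(32.0) − 1/(51.94) = 0.01200, so d_i2 = 83.4 cm.
The final image is real, 83.4 cm to the right of lens 2 (overall magnification ≈ -5.7).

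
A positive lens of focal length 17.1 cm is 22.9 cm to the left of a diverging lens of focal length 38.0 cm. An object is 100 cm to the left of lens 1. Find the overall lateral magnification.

m = -0.195

Lens 1: 1/d_i1 = 1/(17.1) − 1/(100) = 0.04848, so d_i1 = 20.63 cm; m₁ = −d_i1/d_o1 = -0.2063.
d_o2 = 22.9 − (20.63) = 2.270 cm.
f₂ = −38.0 cm (diverging).
Lens 2: 1/d_i2 = 1/(-38.0) − 1/(2.270) = -0.4668, so d_i2 = -2.142 cm; m₂ = −d_i2/d_o2 = +0.9436.
m = m₁·m₂ = (-0.2063)(+0.9436) = -0.195.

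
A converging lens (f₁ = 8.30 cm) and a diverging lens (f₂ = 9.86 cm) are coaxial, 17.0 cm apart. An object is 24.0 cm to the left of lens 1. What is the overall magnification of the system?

Lens 1: 1/d_i1 = 1/(8.30) − 1/(24.0) = 0.07882, so d_i1 = 12.69 cm; m₁ = −d_i1/d_o1 = -0.5287.
d_o2 = 17.0 − (12.69) = 4.310 cm.
f₂ = −9.86 cm (diverging).
Lens 2: 1/d_i2 = 1/(-9.86) − 1/(4.310) = -0.3334, so d_i2 = -2.999 cm; m₂ = −d_i2/d_o2 = +0.6958.
m = m₁·m₂ = (-0.5287)(+0.6958) = -0.368.

m = -0.368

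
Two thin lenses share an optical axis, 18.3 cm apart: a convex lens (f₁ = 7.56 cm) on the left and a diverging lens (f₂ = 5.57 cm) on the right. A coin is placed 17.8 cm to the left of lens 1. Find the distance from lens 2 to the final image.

2.68 cm

Lens 1: 1/d_i1 = 1/f₁ − 1/d_o1 = 1/(7.56) − 1/(17.8) = 0.07610, so d_i1 = 13.14 cm.
The intermediate image is 13.14 cm to the right of lens 1, which is 18.3 − (13.14) = 5.160 cm to the left of lens 2, so d_o2 = +5.160 cm.
Lens 2 is diverging, so f₂ = −5.57 cm.
Lens 2: 1/d_i2 = 1/f₂ − 1/d_o2 = 1/(-5.57) − 1/(5.160) = -0.3733, so d_i2 = -2.68 cm.
The final image is virtual, 2.68 cm to the left of lens 2 (overall magnification ≈ -0.38).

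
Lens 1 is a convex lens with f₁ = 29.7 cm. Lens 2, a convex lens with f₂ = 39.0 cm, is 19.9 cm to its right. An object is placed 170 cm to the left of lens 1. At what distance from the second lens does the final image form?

Lens 1: 1/d_i1 = 1/f₁ − 1/d_o1 = 1/(29.7) − 1/(170) = 0.02779, so d_i1 = 35.99 cm.
The intermediate image is 35.99 cm to the right of lens 1, which lies 16.09 cm to the right of lens 2 — a virtual object — so d_o2 = −16.09 cm.
Lens 2: 1/d_i2 = 1/f₂ − 1/d_o2 = 1/(39.0) − 1/(-16.09) = 0.08779, so d_i2 = 11.4 cm.
The final image is real, 11.4 cm to the right of lens 2 (overall magnification ≈ -0.15).

11.4 cm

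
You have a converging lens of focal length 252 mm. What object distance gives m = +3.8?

m = −d_i/d_o ⇒ d_i = −m·d_o.
1/f = 1/d_o + 1/d_i = 1/d_o − 1/(m·d_o) = (1 − 1/m)/d_o, so d_o = f(1 − 1/m) = (252.0)(1 − 1/(+3.8)) = 186 mm.

186 mm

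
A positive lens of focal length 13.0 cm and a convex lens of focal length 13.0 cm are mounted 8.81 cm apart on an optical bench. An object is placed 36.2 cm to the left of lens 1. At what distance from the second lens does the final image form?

6.09 cm

Lens 1: 1/d_i1 = 1/f₁ − 1/d_o1 = 1/(13.0) − 1/(36.2) = 0.04930, so d_i1 = 20.28 cm.
The intermediate image is 20.28 cm to the right of lens 1, which lies 11.47 cm to the right of lens 2 — a virtual object — so d_o2 = −11.47 cm.
Lens 2: 1/d_i2 = 1/f₂ − 1/d_o2 = 1/(13.0) − 1/(-11.47) = 0.1641, so d_i2 = 6.09 cm.
The final image is real, 6.09 cm to the right of lens 2 (overall magnification ≈ -0.30).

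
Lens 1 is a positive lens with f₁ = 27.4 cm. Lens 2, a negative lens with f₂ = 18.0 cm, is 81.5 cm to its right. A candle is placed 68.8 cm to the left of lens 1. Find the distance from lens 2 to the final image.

12.0 cm

Lens 1: 1/d_i1 = 1/f₁ − 1/d_o1 = 1/(27.4) − 1/(68.8) = 0.02196, so d_i1 = 45.53 cm.
The intermediate image is 45.53 cm to the right of lens 1, which is 81.5 − (45.53) = 35.97 cm to the left of lens 2, so d_o2 = +35.97 cm.
Lens 2 is diverging, so f₂ = −18.0 cm.
Lens 2: 1/d_i2 = 1/f₂ − 1/d_o2 = 1/(-18.0) − 1/(35.97) = -0.08336, so d_i2 = -12.0 cm.
The final image is virtual, 12.0 cm to the left of lens 2 (overall magnification ≈ -0.22).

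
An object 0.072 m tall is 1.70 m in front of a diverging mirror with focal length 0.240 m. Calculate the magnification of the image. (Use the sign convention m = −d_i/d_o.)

m = +0.124

For a diverging mirror, f = -0.240 m.
1/d_i = 1/f − 1/d_o = 1/(-0.2400) − 1/(1.70) = -4.755, so d_i = -0.2103 m.
m = −d_i/d_o = −(-0.2103)/(1.70) = +0.124.
The image is virtual, upright and reduced, behind the mirror.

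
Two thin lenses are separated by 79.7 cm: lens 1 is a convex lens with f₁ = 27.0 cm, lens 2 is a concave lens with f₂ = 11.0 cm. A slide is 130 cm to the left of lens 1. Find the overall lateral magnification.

m = -0.0509

Lens 1: 1/d_i1 = 1/(27.0) − 1/(130) = 0.02934, so d_i1 = 34.08 cm; m₁ = −d_i1/d_o1 = -0.2622.
d_o2 = 79.7 − (34.08) = 45.62 cm.
f₂ = −11.0 cm (diverging).
Lens 2: 1/d_i2 = 1/(-11.0) − 1/(45.62) = -0.1128, so d_i2 = -8.863 cm; m₂ = −d_i2/d_o2 = +0.1943.
m = m₁·m₂ = (-0.2622)(+0.1943) = -0.0509.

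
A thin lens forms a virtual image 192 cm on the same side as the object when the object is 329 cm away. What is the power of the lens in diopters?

Virtual image ⇒ d_i = −192 cm.
1/f = 1/d_o + 1/d_i = 1/(329) + 1/(-192) = -0.002169 cm⁻¹.
f = -461.1 cm = -4.611 m, so P = 1/f = -0.217 D.

P = -0.217 D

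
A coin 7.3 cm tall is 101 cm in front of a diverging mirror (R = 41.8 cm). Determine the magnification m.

f = R/2 = 41.8/2 = 20.90 cm; for a diverging mirror, f = -20.90 cm.
1/d_i = 1/f − 1/d_o = 1/(-20.90) − 1/(101) = -0.05775, so d_i = -17.32 cm.
m = −d_i/d_o = −(-17.32)/(101) = +0.171.
The image is virtual, upright and reduced, behind the mirror.

m = +0.171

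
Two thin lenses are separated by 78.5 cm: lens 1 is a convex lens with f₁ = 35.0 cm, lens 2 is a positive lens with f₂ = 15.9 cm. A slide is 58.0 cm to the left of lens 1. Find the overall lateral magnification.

m = -0.943

Lens 1: 1/d_i1 = 1/(35.0) − 1/(58.0) = 0.01133, so d_i1 = 88.26 cm; m₁ = −d_i1/d_o1 = -1.522.
d_o2 = 78.5 − (88.26) = -9.760 cm (virtual object).
Lens 2: 1/d_i2 = 1/(15.9) − 1/(-9.760) = 0.1654, so d_i2 = 6.048 cm; m₂ = −d_i2/d_o2 = +0.6196.
m = m₁·m₂ = (-1.522)(+0.6196) = -0.943.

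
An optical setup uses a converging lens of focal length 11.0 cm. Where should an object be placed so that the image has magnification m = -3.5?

14.1 cm

m = −d_i/d_o ⇒ d_i = −m·d_o.
1/f = 1/d_o + 1/d_i = 1/d_o − 1/(m·d_o) = (1 − 1/m)/d_o, so d_o = f(1 − 1/m) = (11.00)(1 − 1/(-3.5)) = 14.1 cm.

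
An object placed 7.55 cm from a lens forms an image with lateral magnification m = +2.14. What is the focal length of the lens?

f = 14.2 cm (converging)

m = −d_i/d_o ⇒ d_i = −m·d_o = −(+2.14)·(7.55) = -16.16 cm.
1/f = 1/d_o + 1/d_i = 1/(7.55) + 1/(-16.16) = 0.07057, so f = 14.2 cm.
Since f is positive, the lens is converging.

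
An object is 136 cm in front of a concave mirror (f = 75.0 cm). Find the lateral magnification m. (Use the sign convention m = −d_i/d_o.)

1/d_i = 1/f − 1/d_o = 1/(75.00) − 1/(136) = 0.005980, so d_i = 167.2 cm.
m = −d_i/d_o = −(167.2)/(136) = -1.23.
The image is real, inverted and enlarged, in front of the mirror.

m = -1.23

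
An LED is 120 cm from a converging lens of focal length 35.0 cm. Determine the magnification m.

m = -0.412

1/d_i = 1/f − 1/d_o = 1/(35.00) − 1/(120) = 0.02024, so d_i = 49.41 cm.
m = −d_i/d_o = −(49.41)/(120) = -0.412.
The image is real, inverted and reduced, on the far side of the lens.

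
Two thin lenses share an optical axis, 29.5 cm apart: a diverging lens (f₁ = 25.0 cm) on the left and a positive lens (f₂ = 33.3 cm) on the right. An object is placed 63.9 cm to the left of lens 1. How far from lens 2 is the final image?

112 cm

Lens 1 is diverging, so f₁ = −25.0 cm.
Lens 1: 1/d_i1 = 1/f₁ − 1/d_o1 = 1/(-25.0) − 1/(63.9) = -0.05565, so d_i1 = -17.97 cm.
The intermediate image is 17.97 cm to the left of lens 1 (virtual), which is 29.5 − (-17.97) = 47.47 cm to the left of lens 2, so d_o2 = +47.47 cm.
Lens 2: 1/d_i2 = 1/f₂ − 1/d_o2 = 1/(33.3) − 1/(47.47) = 0.008964, so d_i2 = 112 cm.
The final image is real, 112 cm to the right of lens 2 (overall magnification ≈ -0.66).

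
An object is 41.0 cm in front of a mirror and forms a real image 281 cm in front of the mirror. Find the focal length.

Real image ⇒ d_i = +281 cm.
1/f = 1/d_o + 1/d_i = 1/(41.0) + 1/(281) = 0.02795, so f = 35.8 cm.
Since f is positive, the mirror is concave.

f = 35.8 cm (concave)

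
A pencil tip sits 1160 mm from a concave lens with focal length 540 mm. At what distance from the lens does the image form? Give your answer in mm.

For a concave lens, f = -540 mm.
Thin-lens equation: 1/s_i = 1/f − 1/s_o = 1/(-540.0) − 1/(1160) = -0.001852 − 0.0008621 = -0.002714, so s_i = -368 mm.
The image is virtual, upright and reduced, on the same side as the object.

368 mm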